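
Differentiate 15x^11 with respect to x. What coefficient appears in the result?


We apply the power rule: d/dx [ax^n] = a*n * x^(n-1)
d/dx [15x^11]
= 15 * 11 * x^(11-1)
= 165x^10
The coefficient is 165

165


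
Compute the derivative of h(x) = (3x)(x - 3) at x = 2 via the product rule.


Let u(x) = 3x and v(x) = x - 3
u'(x) = 3
v'(x) = 1
Product rule: h'(x) = u'(x)*v(x) + u(x)*v'(x)
= 3 * (x - 3) + (3x) * 1
At x = 2:
u(2) = 3 * 2 + 0 = 6
v(2) = 1 * 2 - 3 = -1
h'(2) = 3 * (-1) + 6 * 1
= -3 + 6
= 3

3


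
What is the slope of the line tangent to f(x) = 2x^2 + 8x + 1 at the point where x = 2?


The slope of the tangent line equals f'(x) at the point.
f(x) = 2x^2 + 8x + 1
f'(x) = 4x + 8
At x = 2:
f'(2) = 4 * 2 + 8
= 8 + 8
= 16

16


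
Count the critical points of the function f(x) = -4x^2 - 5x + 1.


Find where f'(x) = 0:
f'(x) = -8x - 5
Set f'(x) = 0:
-8x - 5 = 0
x = 5 / (-8) = -5/8
This is a linear equation in x, so there is exactly one solution.
Number of critical points: 1

1


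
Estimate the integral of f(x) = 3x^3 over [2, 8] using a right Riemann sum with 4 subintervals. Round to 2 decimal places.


Right Riemann sum uses right endpoints of each subinterval.
Interval: [2, 8], n = 4
dx = (8 - 2) / 4 = 3/2
Right endpoints: [7/2, 5, 13/2, 8]
f values: [1029/8, 375, 6591/8, 1536]
Sum = dx * (sum of f values)
= 3/2 * 5727/2
= 17181/4 = 4295.25

4295.25


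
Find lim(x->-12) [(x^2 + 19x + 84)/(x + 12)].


Direct substitution gives 0/0, so we factor the numerator.
Factor: (x^2 + 19x + 84) = (x + 12)(x + 7)
Cancel the common factor (x + 12):
(x^2 + 19x + 84)/(x + 12) = (x + 7)
Now substitute x = -12:
= (-12) - (-7) = -5

-5


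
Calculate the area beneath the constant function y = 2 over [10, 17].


The area under a constant function y = 2 is a rectangle.
Width = 17 - 10 = 7
Height = 2
Area = width * height
= 7 * 2
= 14

14


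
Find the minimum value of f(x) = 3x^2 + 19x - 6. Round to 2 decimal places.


For a quadratic f(x) = ax^2 + bx + c with a > 0, the minimum is at the vertex.
Vertex x-coordinate: x = -b/(2a)
x = -(19) / (2 * 3)
x = -19/6
Substitute back to find the minimum value:
f(-19/6) = 3 * (-19/6)^2 + 19 * (-19/6) - 6
= 361/12 - 361/6 - 6
= -433/12 ≈ -36.08

-36.08


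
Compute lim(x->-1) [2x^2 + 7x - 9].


Since polynomials are continuous, we use direct substitution.
lim(x->-1) of 2x^2 + 7x - 9
= 2 * (-1)^2 + 7 * (-1) - 9
= 2 - 7 - 9
= -14

-14


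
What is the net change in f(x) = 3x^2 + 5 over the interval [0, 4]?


Net change = f(b) - f(a)
f(x) = 3x^2 + 5
Compute f(4):
f(4) = 3 * 4^2 + 0 * 4 + 5
= 48 + 0 + 5
= 53
Compute f(0):
f(0) = 3 * 0^2 + 0 * 0 + 5
= 0 + 0 + 5
= 5
Net change = 53 - 5 = 48

48


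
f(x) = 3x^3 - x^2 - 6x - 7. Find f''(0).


First derivative:
f'(x) = 9x^2 - 2x - 6
Second derivative:
f''(x) = 18x - 2
Substitute x = 0:
f''(0) = 18 * 0 - 2
= 0 - 2
= -2

-2


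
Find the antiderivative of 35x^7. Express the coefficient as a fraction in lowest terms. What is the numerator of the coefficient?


Apply the power rule for integration:
integral of ax^n dx = a/(n+1) * x^(n+1) + C
integral of 35x^7 dx
= 35/8 * x^8 + C
The coefficient in lowest terms is 35/8, and its numerator is 35

35


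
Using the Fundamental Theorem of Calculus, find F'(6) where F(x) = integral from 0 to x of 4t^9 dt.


By the Fundamental Theorem of Calculus (Part 1):
If F(x) = integral from 0 to x of f(t) dt, then F'(x) = f(x)
Here f(t) = 4t^9
So F'(x) = 4x^9
Evaluate at x = 6:
F'(6) = 4 * 6^9
= 4 * 10077696
= 40310784

40310784


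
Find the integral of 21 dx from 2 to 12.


The integral of a constant k over [a, b] equals k * (b - a).
integral from 2 to 12 of 21 dx
= 21 * (12 - 2)
= 21 * 10
= 210

210


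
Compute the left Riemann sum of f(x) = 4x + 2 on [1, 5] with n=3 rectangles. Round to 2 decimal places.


Left Riemann sum uses left endpoints of each subinterval.
Interval: [1, 5], n = 3
dx = (5 - 1) / 3 = 4/3
Left endpoints: [1, 7/3, 11/3]
f values: [6, 34/3, 50/3]
Sum = dx * (sum of f values)
= 4/3 * 34
= 136/3 ≈ 45.33

45.33


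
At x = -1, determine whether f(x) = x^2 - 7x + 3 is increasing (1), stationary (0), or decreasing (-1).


Compute f'(x) to determine behavior:
f'(x) = 2x - 7
f'(-1) = 2 * (-1) - 7
= -2 - 7
= -9
Since f'(-1) < 0, the function is decreasing (-1)

-1


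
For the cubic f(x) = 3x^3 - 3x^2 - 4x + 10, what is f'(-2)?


Differentiate f(x) = 3x^3 - 3x^2 - 4x + 10 term by term:
f'(x) = 9x^2 - 6x - 4
Substitute x = -2:
f'(-2) = 9 * (-2)^2 - 6 * (-2) - 4
= 36 + 12 - 4
= 44

44


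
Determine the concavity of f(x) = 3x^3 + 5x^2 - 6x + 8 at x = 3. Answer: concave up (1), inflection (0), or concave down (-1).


Concavity is determined by the sign of f''(x).
f(x) = 3x^3 + 5x^2 - 6x + 8
f'(x) = 9x^2 + 10x - 6
f''(x) = 18x + 10
f''(3) = 18 * 3 + 10
= 54 + 10
= 64
Since f''(3) > 0, the function is concave up (1)

1


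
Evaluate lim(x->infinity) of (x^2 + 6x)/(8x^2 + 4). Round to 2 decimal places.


For limits at infinity with equal-degree polynomials,
we compare leading coefficients.
Numerator leading term: x^2
Denominator leading term: 8x^2
Divide both by x^2:
lim = (1 + 6/x) / (8 + 4/x^2)
As x -> infinity, the 1/x and 1/x^2 terms vanish:
= 1/8 ≈ 0.13

0.13


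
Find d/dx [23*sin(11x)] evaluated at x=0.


Apply the chain rule to differentiate 23*sin(11x):
d/dx [23*sin(11x)]
= 23 * cos(11x) * d/dx(11x)
= 23 * 11 * cos(11x)
= 253 * cos(11x)
Evaluate at x = 0:
= 253 * cos(0)
= 253 * 1
= 253

253


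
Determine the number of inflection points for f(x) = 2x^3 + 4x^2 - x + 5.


Inflection points occur where f''(x) = 0 and concavity changes.
f(x) = 2x^3 + 4x^2 - x + 5
f'(x) = 6x^2 + 8x - 1
f''(x) = 12x + 8
Set f''(x) = 0:
12x + 8 = 0
x = -8 / 12 = -2/3
Since f''(x) is linear (degree 1), it changes sign at this point.
Therefore there is exactly 1 inflection point.

1


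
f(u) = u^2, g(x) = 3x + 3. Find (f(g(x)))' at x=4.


Using the chain rule: (f(g(x)))' = f'(g(x)) * g'(x)
First, find g(4):
g(4) = 3 * 4 + 3 = 15
Next, f'(u) = 2u
And g'(x) = 3
So f'(g(4)) * g'(4)
= 2 * 15 * 3
= 90

90


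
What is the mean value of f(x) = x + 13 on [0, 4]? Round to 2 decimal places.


Average value = 1/(b-a) * integral from a to b of f(x) dx
First compute the integral of x + 13:
F(x) = (1/2)x^2 + 13x
F(4) = 1/2 * 16 + 13 * 4 = 60
F(0) = 1/2 * 0 + 13 * 0 = 0
Integral = 60 - 0 = 60
Average = 60 / (4 - 0) = 60 / 4
= 15 = 15.00

15.00


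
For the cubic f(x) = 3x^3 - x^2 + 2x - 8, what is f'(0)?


Differentiate f(x) = 3x^3 - x^2 + 2x - 8 term by term:
f'(x) = 9x^2 - 2x + 2
Substitute x = 0:
f'(0) = 9 * 0^2 - 2 * 0 + 2
= 0 + 0 + 2
= 2

2


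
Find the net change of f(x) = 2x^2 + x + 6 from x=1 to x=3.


Net change = f(b) - f(a)
f(x) = 2x^2 + x + 6
Compute f(3):
f(3) = 2 * 3^2 + 1 * 3 + 6
= 18 + 3 + 6
= 27
Compute f(1):
f(1) = 2 * 1^2 + 1 * 1 + 6
= 2 + 1 + 6
= 9
Net change = 27 - 9 = 18

18


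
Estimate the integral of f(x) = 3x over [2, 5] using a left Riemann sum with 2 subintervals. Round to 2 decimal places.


Left Riemann sum uses left endpoints of each subinterval.
Interval: [2, 5], n = 2
dx = (5 - 2) / 2 = 3/2
Left endpoints: [2, 7/2]
f values: [6, 21/2]
Sum = dx * (sum of f values)
= 3/2 * 33/2
= 99/4 = 24.75

24.75


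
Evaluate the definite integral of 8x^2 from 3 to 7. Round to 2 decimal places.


Find the antiderivative of 8x^2:
F(x) = 8/3 * x^3
Apply the Fundamental Theorem of Calculus:
F(7) - F(3)
= 8/3 * 7^3 - 8/3 * 3^3
= 8/3 * (343 - 27)
= 8/3 * 316
= 2528/3 ≈ 842.67

842.67


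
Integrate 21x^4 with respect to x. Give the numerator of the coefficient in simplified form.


Apply the power rule for integration:
integral of ax^n dx = a/(n+1) * x^(n+1) + C
integral of 21x^4 dx
= 21/5 * x^5 + C
The coefficient in lowest terms is 21/5, and its numerator is 21

21


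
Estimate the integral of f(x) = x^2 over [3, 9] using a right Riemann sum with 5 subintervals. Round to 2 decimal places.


Right Riemann sum uses right endpoints of each subinterval.
Interval: [3, 9], n = 5
dx = (9 - 3) / 5 = 6/5
Right endpoints: [21/5, 27/5, 33/5, 39/5, 9]
f values: [441/25, 729/25, 1089/25, 1521/25, 81]
Sum = dx * (sum of f values)
= 6/5 * 1161/5
= 6966/25 = 278.64

278.64


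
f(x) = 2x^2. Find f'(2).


Differentiate term by term using power and sum rules:
f(x) = 2x^2
f'(x) = 4x
Substitute x = 2:
f'(2) = 4 * 2 + 0
= 8 + 0
= 8

8


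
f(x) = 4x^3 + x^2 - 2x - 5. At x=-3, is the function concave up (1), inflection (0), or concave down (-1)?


Concavity is determined by the sign of f''(x).
f(x) = 4x^3 + x^2 - 2x - 5
f'(x) = 12x^2 + 2x - 2
f''(x) = 24x + 2
f''(-3) = 24 * (-3) + 2
= -72 + 2
= -70
Since f''(-3) < 0, the function is concave down (-1)

-1


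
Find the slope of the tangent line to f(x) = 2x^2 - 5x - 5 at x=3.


The slope of the tangent line equals f'(x) at the point.
f(x) = 2x^2 - 5x - 5
f'(x) = 4x - 5
At x = 3:
f'(3) = 4 * 3 - 5
= 12 - 5
= 7

7


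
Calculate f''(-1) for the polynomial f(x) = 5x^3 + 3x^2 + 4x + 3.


First derivative:
f'(x) = 15x^2 + 6x + 4
Second derivative:
f''(x) = 30x + 6
Substitute x = -1:
f''(-1) = 30 * (-1) + 6
= -30 + 6
= -24

-24


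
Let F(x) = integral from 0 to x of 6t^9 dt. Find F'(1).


By the Fundamental Theorem of Calculus (Part 1):
If F(x) = integral from 0 to x of f(t) dt, then F'(x) = f(x)
Here f(t) = 6t^9
So F'(x) = 6x^9
Evaluate at x = 1:
F'(1) = 6 * 1^9
= 6 * 1
= 6

6


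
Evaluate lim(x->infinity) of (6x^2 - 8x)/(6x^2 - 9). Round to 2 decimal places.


For limits at infinity with equal-degree polynomials,
we compare leading coefficients.
Numerator leading term: 6x^2
Denominator leading term: 6x^2
Divide both by x^2:
lim = (6 - 8/x) / (6 - 9/x^2)
As x -> infinity, the 1/x and 1/x^2 terms vanish:
= 6/6 = 1 = 1.00

1.00


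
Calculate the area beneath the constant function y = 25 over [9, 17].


The area under a constant function y = 25 is a rectangle.
Width = 17 - 9 = 8
Height = 25
Area = width * height
= 8 * 25
= 200

200


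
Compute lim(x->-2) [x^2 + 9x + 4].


Since polynomials are continuous, we use direct substitution.
lim(x->-2) of x^2 + 9x + 4
= 1 * (-2)^2 + 9 * (-2) + 4
= 4 - 18 + 4
= -10

-10


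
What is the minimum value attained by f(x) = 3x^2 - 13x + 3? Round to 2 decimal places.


For a quadratic f(x) = ax^2 + bx + c with a > 0, the minimum is at the vertex.
Vertex x-coordinate: x = -b/(2a)
x = -(-13) / (2 * 3)
x = 13/6
Substitute back to find the minimum value:
f(13/6) = 3 * (13/6)^2 - 13 * (13/6) + 3
= 169/12 - 169/6 + 3
= -133/12 ≈ -11.08

-11.08


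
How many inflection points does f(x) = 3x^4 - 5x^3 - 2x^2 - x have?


Inflection points occur where f''(x) = 0 and concavity changes.
f(x) = 3x^4 - 5x^3 - 2x^2 - x
f'(x) = 12x^3 - 15x^2 - 4x - 1
f''(x) = 36x^2 - 30x - 4
This is a quadratic in x. Use the discriminant to count real roots.
Discriminant = (-30)^2 - 4 * 36 * (-4)
= 900 - (-576)
= 1476
Since discriminant > 0, f''(x) = 0 has 2 distinct real solutions.
A quadratic with two distinct real roots changes sign at each root, so concavity changes at both.
Number of inflection points: 2

2


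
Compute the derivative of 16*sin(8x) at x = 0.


Apply the chain rule to differentiate 16*sin(8x):
d/dx [16*sin(8x)]
= 16 * cos(8x) * d/dx(8x)
= 16 * 8 * cos(8x)
= 128 * cos(8x)
Evaluate at x = 0:
= 128 * cos(0)
= 128 * 1
= 128

128


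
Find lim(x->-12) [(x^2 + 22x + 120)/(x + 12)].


Direct substitution gives 0/0, so we factor the numerator.
Factor: (x^2 + 22x + 120) = (x + 12)(x + 10)
Cancel the common factor (x + 12):
(x^2 + 22x + 120)/(x + 12) = (x + 10)
Now substitute x = -12:
= (-12) - (-10) = -2

-2


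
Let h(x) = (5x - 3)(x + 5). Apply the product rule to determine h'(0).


Let u(x) = 5x - 3 and v(x) = x + 5
u'(x) = 5
v'(x) = 1
Product rule: h'(x) = u'(x)*v(x) + u(x)*v'(x)
= 5 * (x + 5) + (5x - 3) * 1
At x = 0:
u(0) = 5 * 0 - 3 = -3
v(0) = 1 * 0 + 5 = 5
h'(0) = 5 * 5 + (-3) * 1
= 25 - 3
= 22

22


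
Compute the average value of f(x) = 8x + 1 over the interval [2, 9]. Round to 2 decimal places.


Average value = 1/(b-a) * integral from a to b of f(x) dx
First compute the integral of 8x + 1:
F(x) = 4x^2 + x
F(9) = 4 * 81 + 1 * 9 = 333
F(2) = 4 * 4 + 1 * 2 = 18
Integral = 333 - 18 = 315
Average = 315 / (9 - 2) = 315 / 7
= 45 = 45.00

45.00


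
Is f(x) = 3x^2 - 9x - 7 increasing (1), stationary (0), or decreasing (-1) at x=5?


Compute f'(x) to determine behavior:
f'(x) = 6x - 9
f'(5) = 6 * 5 - 9
= 30 - 9
= 21
Since f'(5) > 0, the function is increasing (1)

1


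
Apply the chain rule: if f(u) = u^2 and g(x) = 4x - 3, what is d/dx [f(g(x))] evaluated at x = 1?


Using the chain rule: (f(g(x)))' = f'(g(x)) * g'(x)
First, find g(1):
g(1) = 4 * 1 - 3 = 1
Next, f'(u) = 2u
And g'(x) = 4
So f'(g(1)) * g'(1)
= 2 * 1 * 4
= 8

8


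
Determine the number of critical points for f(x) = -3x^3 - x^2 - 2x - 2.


Find where f'(x) = 0:
f(x) = -3x^3 - x^2 - 2x - 2
f'(x) = -9x^2 - 2x - 2
This is a quadratic in x. Use the discriminant to count real roots.
Discriminant = (-2)^2 - 4 * (-9) * (-2)
= 4 - 72
= -68
Since discriminant < 0, f'(x) = 0 has no real solutions.
Number of critical points: 0

0


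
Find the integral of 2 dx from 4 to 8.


The integral of a constant k over [a, b] equals k * (b - a).
integral from 4 to 8 of 2 dx
= 2 * (8 - 4)
= 2 * 4
= 8

8


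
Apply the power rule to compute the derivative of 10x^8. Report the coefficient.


We apply the power rule: d/dx [ax^n] = a*n * x^(n-1)
d/dx [10x^8]
= 10 * 8 * x^(8-1)
= 80x^7
The coefficient is 80

80


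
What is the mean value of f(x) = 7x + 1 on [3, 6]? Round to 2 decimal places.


Average value = 1/(b-a) * integral from a to b of f(x) dx
First compute the integral of 7x + 1:
F(x) = (7/2)x^2 + x
F(6) = 7/2 * 36 + 1 * 6 = 132
F(3) = 7/2 * 9 + 1 * 3 = 69/2
Integral = 132 - 69/2 = 195/2
Average = (195/2) / (6 - 3) = (195/2) / 3
= 65/2 = 32.50

32.50


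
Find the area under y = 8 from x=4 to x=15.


The area under a constant function y = 8 is a rectangle.
Width = 15 - 4 = 11
Height = 8
Area = width * height
= 11 * 8
= 88

88


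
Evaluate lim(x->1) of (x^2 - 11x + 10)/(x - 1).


Direct substitution gives 0/0, so we factor the numerator.
Factor: (x^2 - 11x + 10) = (x - 1)(x - 10)
Cancel the common factor (x - 1):
(x^2 - 11x + 10)/(x - 1) = (x - 10)
Now substitute x = 1:
= (1) - (10) = -9

-9


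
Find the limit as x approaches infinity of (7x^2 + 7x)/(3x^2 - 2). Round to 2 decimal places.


For limits at infinity with equal-degree polynomials,
we compare leading coefficients.
Numerator leading term: 7x^2
Denominator leading term: 3x^2
Divide both by x^2:
lim = (7 + 7/x) / (3 - 2/x^2)
As x -> infinity, the 1/x and 1/x^2 terms vanish:
= 7/3 ≈ 2.33

2.33


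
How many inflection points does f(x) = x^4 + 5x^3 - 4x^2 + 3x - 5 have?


Inflection points occur where f''(x) = 0 and concavity changes.
f(x) = x^4 + 5x^3 - 4x^2 + 3x - 5
f'(x) = 4x^3 + 15x^2 - 8x + 3
f''(x) = 12x^2 + 30x - 8
This is a quadratic in x. Use the discriminant to count real roots.
Discriminant = (30)^2 - 4 * 12 * (-8)
= 900 - (-384)
= 1284
Since discriminant > 0, f''(x) = 0 has 2 distinct real solutions.
A quadratic with two distinct real roots changes sign at each root, so concavity changes at both.
Number of inflection points: 2

2


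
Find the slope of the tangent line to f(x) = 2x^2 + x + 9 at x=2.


The slope of the tangent line equals f'(x) at the point.
f(x) = 2x^2 + x + 9
f'(x) = 4x + 1
At x = 2:
f'(2) = 4 * 2 + 1
= 8 + 1
= 9

9


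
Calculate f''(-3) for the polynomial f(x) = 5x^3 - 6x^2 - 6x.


First derivative:
f'(x) = 15x^2 - 12x - 6
Second derivative:
f''(x) = 30x - 12
Substitute x = -3:
f''(-3) = 30 * (-3) - 12
= -90 - 12
= -102

-102


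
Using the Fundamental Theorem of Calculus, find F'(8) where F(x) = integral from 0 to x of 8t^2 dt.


By the Fundamental Theorem of Calculus (Part 1):
If F(x) = integral from 0 to x of f(t) dt, then F'(x) = f(x)
Here f(t) = 8t^2
So F'(x) = 8x^2
Evaluate at x = 8:
F'(8) = 8 * 8^2
= 8 * 64
= 512

512


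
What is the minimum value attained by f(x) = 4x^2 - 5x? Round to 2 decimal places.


For a quadratic f(x) = ax^2 + bx + c with a > 0, the minimum is at the vertex.
Vertex x-coordinate: x = -b/(2a)
x = -(-5) / (2 * 4)
x = 5/8
Substitute back to find the minimum value:
f(5/8) = 4 * (5/8)^2 - 5 * (5/8) + 0
= 25/16 - 25/8 + 0
= -25/16 ≈ -1.56

-1.56


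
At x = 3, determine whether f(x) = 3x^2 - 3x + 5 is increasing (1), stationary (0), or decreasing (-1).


Compute f'(x) to determine behavior:
f'(x) = 6x - 3
f'(3) = 6 * 3 - 3
= 18 - 3
= 15
Since f'(3) > 0, the function is increasing (1)

1


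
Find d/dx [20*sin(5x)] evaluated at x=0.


Apply the chain rule to differentiate 20*sin(5x):
d/dx [20*sin(5x)]
= 20 * cos(5x) * d/dx(5x)
= 20 * 5 * cos(5x)
= 100 * cos(5x)
Evaluate at x = 0:
= 100 * cos(0)
= 100 * 1
= 100

100


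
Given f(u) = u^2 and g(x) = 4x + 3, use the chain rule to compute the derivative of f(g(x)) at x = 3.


Using the chain rule: (f(g(x)))' = f'(g(x)) * g'(x)
First, find g(3):
g(3) = 4 * 3 + 3 = 15
Next, f'(u) = 2u
And g'(x) = 4
So f'(g(3)) * g'(3)
= 2 * 15 * 4
= 120

120


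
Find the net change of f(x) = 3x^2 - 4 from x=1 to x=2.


Net change = f(b) - f(a)
f(x) = 3x^2 - 4
Compute f(2):
f(2) = 3 * 2^2 + 0 * 2 - 4
= 12 + 0 - 4
= 8
Compute f(1):
f(1) = 3 * 1^2 + 0 * 1 - 4
= 3 + 0 - 4
= -1
Net change = 8 - (-1) = 9

9


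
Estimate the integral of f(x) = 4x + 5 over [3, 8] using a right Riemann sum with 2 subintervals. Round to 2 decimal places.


Right Riemann sum uses right endpoints of each subinterval.
Interval: [3, 8], n = 2
dx = (8 - 3) / 2 = 5/2
Right endpoints: [11/2, 8]
f values: [27, 37]
Sum = dx * (sum of f values)
= 5/2 * 64
= 160 = 160.00

160.00


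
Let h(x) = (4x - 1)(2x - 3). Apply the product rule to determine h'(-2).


Let u(x) = 4x - 1 and v(x) = 2x - 3
u'(x) = 4
v'(x) = 2
Product rule: h'(x) = u'(x)*v(x) + u(x)*v'(x)
= 4 * (2x - 3) + (4x - 1) * 2
At x = -2:
u(-2) = 4 * (-2) - 1 = -9
v(-2) = 2 * (-2) - 3 = -7
h'(-2) = 4 * (-7) + (-9) * 2
= -28 - 18
= -46

-46


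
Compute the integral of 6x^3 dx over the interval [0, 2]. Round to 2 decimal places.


Find the antiderivative of 6x^3:
F(x) = 6/4 * x^4
Apply the Fundamental Theorem of Calculus:
F(2) - F(0)
= 6/4 * 2^4 - 6/4 * 0^4
= 6/4 * (16 - 0)
= 6/4 * 16
= 24 = 24.00

24.00


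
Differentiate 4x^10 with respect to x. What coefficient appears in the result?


We apply the power rule: d/dx [ax^n] = a*n * x^(n-1)
d/dx [4x^10]
= 4 * 10 * x^(10-1)
= 40x^9
The coefficient is 40

40


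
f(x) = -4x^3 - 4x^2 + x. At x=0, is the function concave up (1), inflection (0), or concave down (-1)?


Concavity is determined by the sign of f''(x).
f(x) = -4x^3 - 4x^2 + x
f'(x) = -12x^2 - 8x + 1
f''(x) = -24x - 8
f''(0) = -24 * 0 - 8
= 0 - 8
= -8
Since f''(0) < 0, the function is concave down (-1)

-1


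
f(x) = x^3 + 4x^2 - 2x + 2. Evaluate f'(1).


Differentiate f(x) = x^3 + 4x^2 - 2x + 2 term by term:
f'(x) = 3x^2 + 8x - 2
Substitute x = 1:
f'(1) = 3 * 1^2 + 8 * 1 - 2
= 3 + 8 - 2
= 9

9


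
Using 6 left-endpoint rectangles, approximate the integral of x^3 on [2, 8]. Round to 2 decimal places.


Left Riemann sum uses left endpoints of each subinterval.
Interval: [2, 8], n = 6
dx = (8 - 2) / 6 = 1
Left endpoints: [2, 3, 4, 5, 6, 7]
f values: [8, 27, 64, 125, 216, 343]
Sum = dx * (sum of f values)
= 1 * 783
= 783 = 783.00

783.00


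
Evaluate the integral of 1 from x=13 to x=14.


The integral of a constant k over [a, b] equals k * (b - a).
integral from 13 to 14 of 1 dx
= 1 * (14 - 13)
= 1 * 1
= 1

1


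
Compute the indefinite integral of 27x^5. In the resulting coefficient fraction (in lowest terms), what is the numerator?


Apply the power rule for integration:
integral of ax^n dx = a/(n+1) * x^(n+1) + C
integral of 27x^5 dx
= 27/6 * x^6 + C
= 9/2 * x^6 + C
The coefficient in lowest terms is 9/2, and its numerator is 9

9


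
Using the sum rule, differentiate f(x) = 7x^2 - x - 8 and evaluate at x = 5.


Differentiate term by term using power and sum rules:
f(x) = 7x^2 - x - 8
f'(x) = 14x - 1
Substitute x = 5:
f'(5) = 14 * 5 - 1
= 70 - 1
= 69

69


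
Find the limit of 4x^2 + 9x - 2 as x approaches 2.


Since polynomials are continuous, we use direct substitution.
lim(x->2) of 4x^2 + 9x - 2
= 4 * 2^2 + 9 * 2 - 2
= 16 + 18 - 2
= 32

32


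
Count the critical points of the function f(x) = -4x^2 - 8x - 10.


Find where f'(x) = 0:
f'(x) = -8x - 8
Set f'(x) = 0:
-8x - 8 = 0
x = 8 / (-8) = -1
This is a linear equation in x, so there is exactly one solution.
Number of critical points: 1

1


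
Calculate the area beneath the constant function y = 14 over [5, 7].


The area under a constant function y = 14 is a rectangle.
Width = 7 - 5 = 2
Height = 14
Area = width * height
= 2 * 14
= 28

28


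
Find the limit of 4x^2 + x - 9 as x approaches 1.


Since polynomials are continuous, we use direct substitution.
lim(x->1) of 4x^2 + x - 9
= 4 * 1^2 + 1 * 1 - 9
= 4 + 1 - 9
= -4

-4


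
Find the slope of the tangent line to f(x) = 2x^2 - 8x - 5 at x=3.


The slope of the tangent line equals f'(x) at the point.
f(x) = 2x^2 - 8x - 5
f'(x) = 4x - 8
At x = 3:
f'(3) = 4 * 3 - 8
= 12 - 8
= 4

4


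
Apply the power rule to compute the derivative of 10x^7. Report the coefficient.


We apply the power rule: d/dx [ax^n] = a*n * x^(n-1)
d/dx [10x^7]
= 10 * 7 * x^(7-1)
= 70x^6
The coefficient is 70

70


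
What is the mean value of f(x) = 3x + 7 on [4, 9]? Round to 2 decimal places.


Average value = 1/(b-a) * integral from a to b of f(x) dx
First compute the integral of 3x + 7:
F(x) = (3/2)x^2 + 7x
F(9) = 3/2 * 81 + 7 * 9 = 369/2
F(4) = 3/2 * 16 + 7 * 4 = 52
Integral = 369/2 - 52 = 265/2
Average = (265/2) / (9 - 4) = (265/2) / 5
= 53/2 = 26.50

26.50


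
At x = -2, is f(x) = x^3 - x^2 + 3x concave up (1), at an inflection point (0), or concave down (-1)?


Concavity is determined by the sign of f''(x).
f(x) = x^3 - x^2 + 3x
f'(x) = 3x^2 - 2x + 3
f''(x) = 6x - 2
f''(-2) = 6 * (-2) - 2
= -12 - 2
= -14
Since f''(-2) < 0, the function is concave down (-1)

-1


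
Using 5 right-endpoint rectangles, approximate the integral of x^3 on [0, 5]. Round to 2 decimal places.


Right Riemann sum uses right endpoints of each subinterval.
Interval: [0, 5], n = 5
dx = (5 - 0) / 5 = 1
Right endpoints: [1, 2, 3, 4, 5]
f values: [1, 8, 27, 64, 125]
Sum = dx * (sum of f values)
= 1 * 225
= 225 = 225.00

225.00


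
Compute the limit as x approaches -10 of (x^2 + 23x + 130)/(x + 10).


Direct substitution gives 0/0, so we factor the numerator.
Factor: (x^2 + 23x + 130) = (x + 10)(x + 13)
Cancel the common factor (x + 10):
(x^2 + 23x + 130)/(x + 10) = (x + 13)
Now substitute x = -10:
= (-10) - (-13) = 3

3


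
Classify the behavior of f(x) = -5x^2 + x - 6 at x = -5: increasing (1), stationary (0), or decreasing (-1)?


Compute f'(x) to determine behavior:
f'(x) = -10x + 1
f'(-5) = -10 * (-5) + 1
= 50 + 1
= 51
Since f'(-5) > 0, the function is increasing (1)

1


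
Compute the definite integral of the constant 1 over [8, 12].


The integral of a constant k over [a, b] equals k * (b - a).
integral from 8 to 12 of 1 dx
= 1 * (12 - 8)
= 1 * 4
= 4

4


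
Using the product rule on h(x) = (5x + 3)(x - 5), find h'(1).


Let u(x) = 5x + 3 and v(x) = x - 5
u'(x) = 5
v'(x) = 1
Product rule: h'(x) = u'(x)*v(x) + u(x)*v'(x)
= 5 * (x - 5) + (5x + 3) * 1
At x = 1:
u(1) = 5 * 1 + 3 = 8
v(1) = 1 * 1 - 5 = -4
h'(1) = 5 * (-4) + 8 * 1
= -20 + 8
= -12

-12


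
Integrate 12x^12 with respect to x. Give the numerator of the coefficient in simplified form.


Apply the power rule for integration:
integral of ax^n dx = a/(n+1) * x^(n+1) + C
integral of 12x^12 dx
= 12/13 * x^13 + C
The coefficient in lowest terms is 12/13, and its numerator is 12

12


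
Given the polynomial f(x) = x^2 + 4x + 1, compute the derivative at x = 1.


Differentiate term by term using power and sum rules:
f(x) = x^2 + 4x + 1
f'(x) = 2x + 4
Substitute x = 1:
f'(1) = 2 * 1 + 4
= 2 + 4
= 6

6


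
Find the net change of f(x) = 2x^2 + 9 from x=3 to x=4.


Net change = f(b) - f(a)
f(x) = 2x^2 + 9
Compute f(4):
f(4) = 2 * 4^2 + 0 * 4 + 9
= 32 + 0 + 9
= 41
Compute f(3):
f(3) = 2 * 3^2 + 0 * 3 + 9
= 18 + 0 + 9
= 27
Net change = 41 - 27 = 14

14


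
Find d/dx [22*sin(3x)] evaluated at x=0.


Apply the chain rule to differentiate 22*sin(3x):
d/dx [22*sin(3x)]
= 22 * cos(3x) * d/dx(3x)
= 22 * 3 * cos(3x)
= 66 * cos(3x)
Evaluate at x = 0:
= 66 * cos(0)
= 66 * 1
= 66

66


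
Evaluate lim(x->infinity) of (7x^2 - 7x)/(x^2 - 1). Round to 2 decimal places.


For limits at infinity with equal-degree polynomials,
we compare leading coefficients.
Numerator leading term: 7x^2
Denominator leading term: x^2
Divide both by x^2:
lim = (7 - 7/x) / (1 - 1/x^2)
As x -> infinity, the 1/x and 1/x^2 terms vanish:
= 7/1 = 7 = 7.00

7.00


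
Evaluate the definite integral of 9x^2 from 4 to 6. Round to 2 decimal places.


Find the antiderivative of 9x^2:
F(x) = 9/3 * x^3
Apply the Fundamental Theorem of Calculus:
F(6) - F(4)
= 9/3 * 6^3 - 9/3 * 4^3
= 9/3 * (216 - 64)
= 9/3 * 152
= 456 = 456.00

456.00


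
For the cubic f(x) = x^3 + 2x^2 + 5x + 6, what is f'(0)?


Differentiate f(x) = x^3 + 2x^2 + 5x + 6 term by term:
f'(x) = 3x^2 + 4x + 5
Substitute x = 0:
f'(0) = 3 * 0^2 + 4 * 0 + 5
= 0 + 0 + 5
= 5

5


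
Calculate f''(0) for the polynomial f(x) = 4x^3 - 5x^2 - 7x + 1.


First derivative:
f'(x) = 12x^2 - 10x - 7
Second derivative:
f''(x) = 24x - 10
Substitute x = 0:
f''(0) = 24 * 0 - 10
= 0 - 10
= -10

-10


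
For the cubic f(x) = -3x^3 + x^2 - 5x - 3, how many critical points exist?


Find where f'(x) = 0:
f(x) = -3x^3 + x^2 - 5x - 3
f'(x) = -9x^2 + 2x - 5
This is a quadratic in x. Use the discriminant to count real roots.
Discriminant = (2)^2 - 4 * (-9) * (-5)
= 4 - 180
= -176
Since discriminant < 0, f'(x) = 0 has no real solutions.
Number of critical points: 0

0


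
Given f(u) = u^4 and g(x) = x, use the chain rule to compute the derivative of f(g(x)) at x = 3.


Using the chain rule: (f(g(x)))' = f'(g(x)) * g'(x)
First, find g(3):
g(3) = 1 * 3 + 0 = 3
Next, f'(u) = 4u^3
And g'(x) = 1
So f'(g(3)) * g'(3)
= 4 * 3^3 * 1
= 4 * 27 * 1
= 108

108


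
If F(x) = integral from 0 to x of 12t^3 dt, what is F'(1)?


By the Fundamental Theorem of Calculus (Part 1):
If F(x) = integral from 0 to x of f(t) dt, then F'(x) = f(x)
Here f(t) = 12t^3
So F'(x) = 12x^3
Evaluate at x = 1:
F'(1) = 12 * 1^3
= 12 * 1
= 12

12


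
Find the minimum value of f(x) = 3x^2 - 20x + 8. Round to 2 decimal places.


For a quadratic f(x) = ax^2 + bx + c with a > 0, the minimum is at the vertex.
Vertex x-coordinate: x = -b/(2a)
x = -(-20) / (2 * 3)
x = 20/6 = 10/3
Substitute back to find the minimum value:
f(10/3) = 3 * (10/3)^2 - 20 * (10/3) + 8
= 100/3 - 200/3 + 8
= -76/3 ≈ -25.33

-25.33


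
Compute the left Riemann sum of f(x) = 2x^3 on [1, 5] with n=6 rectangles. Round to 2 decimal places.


Left Riemann sum uses left endpoints of each subinterval.
Interval: [1, 5], n = 6
dx = (5 - 1) / 6 = 2/3
Left endpoints: [1, 5/3, 7/3, 3, 11/3, 13/3]
f values: [2, 250/27, 686/27, 54, 2662/27, 4394/27]
Sum = dx * (sum of f values)
= 2/3 * 352
= 704/3 ≈ 234.67

234.67


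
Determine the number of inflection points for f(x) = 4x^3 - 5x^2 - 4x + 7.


Inflection points occur where f''(x) = 0 and concavity changes.
f(x) = 4x^3 - 5x^2 - 4x + 7
f'(x) = 12x^2 - 10x - 4
f''(x) = 24x - 10
Set f''(x) = 0:
24x - 10 = 0
x = 10 / 24 = 5/12
Since f''(x) is linear (degree 1), it changes sign at this point.
Therefore there is exactly 1 inflection point.

1


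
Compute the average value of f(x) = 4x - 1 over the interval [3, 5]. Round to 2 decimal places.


Average value = 1/(b-a) * integral from a to b of f(x) dx
First compute the integral of 4x - 1:
F(x) = 2x^2 - x
F(5) = 2 * 25 - 1 * 5 = 45
F(3) = 2 * 9 - 1 * 3 = 15
Integral = 45 - 15 = 30
Average = 30 / (5 - 3) = 30 / 2
= 15 = 15.00

15.00


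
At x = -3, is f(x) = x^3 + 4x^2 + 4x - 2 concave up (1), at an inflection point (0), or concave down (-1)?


Concavity is determined by the sign of f''(x).
f(x) = x^3 + 4x^2 + 4x - 2
f'(x) = 3x^2 + 8x + 4
f''(x) = 6x + 8
f''(-3) = 6 * (-3) + 8
= -18 + 8
= -10
Since f''(-3) < 0, the function is concave down (-1)

-1


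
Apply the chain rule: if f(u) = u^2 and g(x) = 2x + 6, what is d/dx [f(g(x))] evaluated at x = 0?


Using the chain rule: (f(g(x)))' = f'(g(x)) * g'(x)
First, find g(0):
g(0) = 2 * 0 + 6 = 6
Next, f'(u) = 2u
And g'(x) = 2
So f'(g(0)) * g'(0)
= 2 * 6 * 2
= 24

24


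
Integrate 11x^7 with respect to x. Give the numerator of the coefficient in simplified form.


Apply the power rule for integration:
integral of ax^n dx = a/(n+1) * x^(n+1) + C
integral of 11x^7 dx
= 11/8 * x^8 + C
The coefficient in lowest terms is 11/8, and its numerator is 11

11


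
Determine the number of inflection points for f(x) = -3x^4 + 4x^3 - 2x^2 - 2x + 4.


Inflection points occur where f''(x) = 0 and concavity changes.
f(x) = -3x^4 + 4x^3 - 2x^2 - 2x + 4
f'(x) = -12x^3 + 12x^2 - 4x - 2
f''(x) = -36x^2 + 24x - 4
This is a quadratic in x. Use the discriminant to count real roots.
Discriminant = (24)^2 - 4 * (-36) * (-4)
= 576 - 576
= 0
Since discriminant = 0, f''(x) = 0 has a single repeated root.
At a repeated root the quadratic f''(x) touches zero but does not change sign, so concavity does not change.
Number of inflection points: 0

0


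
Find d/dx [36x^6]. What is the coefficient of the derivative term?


We apply the power rule: d/dx [ax^n] = a*n * x^(n-1)
d/dx [36x^6]
= 36 * 6 * x^(6-1)
= 216x^5
The coefficient is 216

216


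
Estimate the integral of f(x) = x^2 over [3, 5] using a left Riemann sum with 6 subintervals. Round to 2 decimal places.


Left Riemann sum uses left endpoints of each subinterval.
Interval: [3, 5], n = 6
dx = (5 - 3) / 6 = 1/3
Left endpoints: [3, 10/3, 11/3, 4, 13/3, 14/3]
f values: [9, 100/9, 121/9, 16, 169/9, 196/9]
Sum = dx * (sum of f values)
= 1/3 * 811/9
= 811/27 ≈ 30.04

30.04


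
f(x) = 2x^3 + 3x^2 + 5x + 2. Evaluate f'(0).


Differentiate f(x) = 2x^3 + 3x^2 + 5x + 2 term by term:
f'(x) = 6x^2 + 6x + 5
Substitute x = 0:
f'(0) = 6 * 0^2 + 6 * 0 + 5
= 0 + 0 + 5
= 5

5


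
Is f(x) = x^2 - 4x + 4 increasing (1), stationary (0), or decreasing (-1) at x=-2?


Compute f'(x) to determine behavior:
f'(x) = 2x - 4
f'(-2) = 2 * (-2) - 4
= -4 - 4
= -8
Since f'(-2) < 0, the function is decreasing (-1)

-1


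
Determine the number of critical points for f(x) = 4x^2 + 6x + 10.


Find where f'(x) = 0:
f'(x) = 8x + 6
Set f'(x) = 0:
8x + 6 = 0
x = -6 / 8 = -3/4
This is a linear equation in x, so there is exactly one solution.
Number of critical points: 1

1


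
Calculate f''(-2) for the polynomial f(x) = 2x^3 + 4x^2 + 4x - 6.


First derivative:
f'(x) = 6x^2 + 8x + 4
Second derivative:
f''(x) = 12x + 8
Substitute x = -2:
f''(-2) = 12 * (-2) + 8
= -24 + 8
= -16

-16


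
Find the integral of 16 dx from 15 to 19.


The integral of a constant k over [a, b] equals k * (b - a).
integral from 15 to 19 of 16 dx
= 16 * (19 - 15)
= 16 * 4
= 64

64


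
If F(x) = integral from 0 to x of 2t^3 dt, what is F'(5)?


By the Fundamental Theorem of Calculus (Part 1):
If F(x) = integral from 0 to x of f(t) dt, then F'(x) = f(x)
Here f(t) = 2t^3
So F'(x) = 2x^3
Evaluate at x = 5:
F'(5) = 2 * 5^3
= 2 * 125
= 250

250


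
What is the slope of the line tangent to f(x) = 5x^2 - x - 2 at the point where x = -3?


The slope of the tangent line equals f'(x) at the point.
f(x) = 5x^2 - x - 2
f'(x) = 10x - 1
At x = -3:
f'(-3) = 10 * (-3) - 1
= -30 - 1
= -31

-31


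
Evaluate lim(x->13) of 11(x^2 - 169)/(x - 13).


Direct substitution gives 0/0, so we factor the numerator.
Factor: 11(x^2 - 169) = 11 * (x - 13)(x + 13)
Cancel the common factor (x - 13):
11(x^2 - 169)/(x - 13) = 11 * (x + 13)
Now substitute x = 13:
= 11 * (13 + 13) = 286

286


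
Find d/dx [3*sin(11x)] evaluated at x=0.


Apply the chain rule to differentiate 3*sin(11x):
d/dx [3*sin(11x)]
= 3 * cos(11x) * d/dx(11x)
= 3 * 11 * cos(11x)
= 33 * cos(11x)
Evaluate at x = 0:
= 33 * cos(0)
= 33 * 1
= 33

33


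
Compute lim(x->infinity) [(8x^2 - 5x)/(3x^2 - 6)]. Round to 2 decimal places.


For limits at infinity with equal-degree polynomials,
we compare leading coefficients.
Numerator leading term: 8x^2
Denominator leading term: 3x^2
Divide both by x^2:
lim = (8 - 5/x) / (3 - 6/x^2)
As x -> infinity, the 1/x and 1/x^2 terms vanish:
= 8/3 ≈ 2.67

2.67


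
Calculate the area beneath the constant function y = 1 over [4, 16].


The area under a constant function y = 1 is a rectangle.
Width = 16 - 4 = 12
Height = 1
Area = width * height
= 12 * 1
= 12

12


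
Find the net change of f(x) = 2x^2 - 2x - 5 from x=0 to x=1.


Net change = f(b) - f(a)
f(x) = 2x^2 - 2x - 5
Compute f(1):
f(1) = 2 * 1^2 - 2 * 1 - 5
= 2 - 2 - 5
= -5
Compute f(0):
f(0) = 2 * 0^2 - 2 * 0 - 5
= 0 + 0 - 5
= -5
Net change = -5 - (-5) = 0

0


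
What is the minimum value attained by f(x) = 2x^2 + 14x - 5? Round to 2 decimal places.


For a quadratic f(x) = ax^2 + bx + c with a > 0, the minimum is at the vertex.
Vertex x-coordinate: x = -b/(2a)
x = -(14) / (2 * 2)
x = -14/4 = -7/2
Substitute back to find the minimum value:
f(-7/2) = 2 * (-7/2)^2 + 14 * (-7/2) - 5
= 49/2 - 49 - 5
= -59/2 = -29.50

-29.50


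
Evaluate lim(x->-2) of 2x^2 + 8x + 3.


Since polynomials are continuous, we use direct substitution.
lim(x->-2) of 2x^2 + 8x + 3
= 2 * (-2)^2 + 8 * (-2) + 3
= 8 - 16 + 3
= -5

-5


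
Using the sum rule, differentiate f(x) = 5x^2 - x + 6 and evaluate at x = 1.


Differentiate term by term using power and sum rules:
f(x) = 5x^2 - x + 6
f'(x) = 10x - 1
Substitute x = 1:
f'(1) = 10 * 1 - 1
= 10 - 1
= 9

9


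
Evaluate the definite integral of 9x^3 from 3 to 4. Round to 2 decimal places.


Find the antiderivative of 9x^3:
F(x) = 9/4 * x^4
Apply the Fundamental Theorem of Calculus:
F(4) - F(3)
= 9/4 * 4^4 - 9/4 * 3^4
= 9/4 * (256 - 81)
= 9/4 * 175
= 1575/4 = 393.75

393.75


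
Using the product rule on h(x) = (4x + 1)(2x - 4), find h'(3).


Let u(x) = 4x + 1 and v(x) = 2x - 4
u'(x) = 4
v'(x) = 2
Product rule: h'(x) = u'(x)*v(x) + u(x)*v'(x)
= 4 * (2x - 4) + (4x + 1) * 2
At x = 3:
u(3) = 4 * 3 + 1 = 13
v(3) = 2 * 3 - 4 = 2
h'(3) = 4 * 2 + 13 * 2
= 8 + 26
= 34

34


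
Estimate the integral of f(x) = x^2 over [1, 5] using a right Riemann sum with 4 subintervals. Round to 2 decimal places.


Right Riemann sum uses right endpoints of each subinterval.
Interval: [1, 5], n = 4
dx = (5 - 1) / 4 = 1
Right endpoints: [2, 3, 4, 5]
f values: [4, 9, 16, 25]
Sum = dx * (sum of f values)
= 1 * 54
= 54 = 54.00

54.00


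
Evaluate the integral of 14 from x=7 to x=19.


The integral of a constant k over [a, b] equals k * (b - a).
integral from 7 to 19 of 14 dx
= 14 * (19 - 7)
= 14 * 12
= 168

168


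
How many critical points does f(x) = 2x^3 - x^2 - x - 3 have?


Find where f'(x) = 0:
f(x) = 2x^3 - x^2 - x - 3
f'(x) = 6x^2 - 2x - 1
This is a quadratic in x. Use the discriminant to count real roots.
Discriminant = (-2)^2 - 4 * 6 * (-1)
= 4 - (-24)
= 28
Since discriminant > 0, f'(x) = 0 has 2 real solutions.
Number of critical points: 2

2


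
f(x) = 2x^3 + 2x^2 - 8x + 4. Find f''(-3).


First derivative:
f'(x) = 6x^2 + 4x - 8
Second derivative:
f''(x) = 12x + 4
Substitute x = -3:
f''(-3) = 12 * (-3) + 4
= -36 + 4
= -32

-32


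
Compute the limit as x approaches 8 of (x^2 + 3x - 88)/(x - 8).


Direct substitution gives 0/0, so we factor the numerator.
Factor: (x^2 + 3x - 88) = (x - 8)(x + 11)
Cancel the common factor (x - 8):
(x^2 + 3x - 88)/(x - 8) = (x + 11)
Now substitute x = 8:
= (8) - (-11) = 19

19


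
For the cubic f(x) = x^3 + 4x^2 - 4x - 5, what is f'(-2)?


Differentiate f(x) = x^3 + 4x^2 - 4x - 5 term by term:
f'(x) = 3x^2 + 8x - 4
Substitute x = -2:
f'(-2) = 3 * (-2)^2 + 8 * (-2) - 4
= 12 - 16 - 4
= -8

-8


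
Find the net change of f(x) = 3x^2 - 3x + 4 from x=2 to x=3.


Net change = f(b) - f(a)
f(x) = 3x^2 - 3x + 4
Compute f(3):
f(3) = 3 * 3^2 - 3 * 3 + 4
= 27 - 9 + 4
= 22
Compute f(2):
f(2) = 3 * 2^2 - 3 * 2 + 4
= 12 - 6 + 4
= 10
Net change = 22 - 10 = 12

12


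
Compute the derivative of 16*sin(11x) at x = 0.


Apply the chain rule to differentiate 16*sin(11x):
d/dx [16*sin(11x)]
= 16 * cos(11x) * d/dx(11x)
= 16 * 11 * cos(11x)
= 176 * cos(11x)
Evaluate at x = 0:
= 176 * cos(0)
= 176 * 1
= 176

176


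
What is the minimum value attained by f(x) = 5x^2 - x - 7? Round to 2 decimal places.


For a quadratic f(x) = ax^2 + bx + c with a > 0, the minimum is at the vertex.
Vertex x-coordinate: x = -b/(2a)
x = -(-1) / (2 * 5)
x = 1/10
Substitute back to find the minimum value:
f(1/10) = 5 * (1/10)^2 - 1 * (1/10) - 7
= 1/20 - 1/10 - 7
= -141/20 = -7.05

-7.05


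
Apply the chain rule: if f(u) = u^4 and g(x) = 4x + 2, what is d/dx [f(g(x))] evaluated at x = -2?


Using the chain rule: (f(g(x)))' = f'(g(x)) * g'(x)
First, find g(-2):
g(-2) = 4 * (-2) + 2 = -6
Next, f'(u) = 4u^3
And g'(x) = 4
So f'(g(-2)) * g'(-2)
= 4 * (-6)^3 * 4
= 4 * (-216) * 4
= -3456

-3456


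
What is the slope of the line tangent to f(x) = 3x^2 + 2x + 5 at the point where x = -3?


The slope of the tangent line equals f'(x) at the point.
f(x) = 3x^2 + 2x + 5
f'(x) = 6x + 2
At x = -3:
f'(-3) = 6 * (-3) + 2
= -18 + 2
= -16

-16


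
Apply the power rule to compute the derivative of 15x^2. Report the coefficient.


We apply the power rule: d/dx [ax^n] = a*n * x^(n-1)
d/dx [15x^2]
= 15 * 2 * x^(2-1)
= 30x
The coefficient is 30

30


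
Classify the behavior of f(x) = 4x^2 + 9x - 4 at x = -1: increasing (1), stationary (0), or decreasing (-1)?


Compute f'(x) to determine behavior:
f'(x) = 8x + 9
f'(-1) = 8 * (-1) + 9
= -8 + 9
= 1
Since f'(-1) > 0, the function is increasing (1)

1


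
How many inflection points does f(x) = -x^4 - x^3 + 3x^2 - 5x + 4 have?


Inflection points occur where f''(x) = 0 and concavity changes.
f(x) = -x^4 - x^3 + 3x^2 - 5x + 4
f'(x) = -4x^3 - 3x^2 + 6x - 5
f''(x) = -12x^2 - 6x + 6
This is a quadratic in x. Use the discriminant to count real roots.
Discriminant = (-6)^2 - 4 * (-12) * 6
= 36 - (-288)
= 324
Since discriminant > 0, f''(x) = 0 has 2 distinct real solutions.
A quadratic with two distinct real roots changes sign at each root, so concavity changes at both.
Number of inflection points: 2

2


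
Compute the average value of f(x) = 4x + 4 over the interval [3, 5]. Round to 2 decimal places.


Average value = 1/(b-a) * integral from a to b of f(x) dx
First compute the integral of 4x + 4:
F(x) = 2x^2 + 4x
F(5) = 2 * 25 + 4 * 5 = 70
F(3) = 2 * 9 + 4 * 3 = 30
Integral = 70 - 30 = 40
Average = 40 / (5 - 3) = 40 / 2
= 20 = 20.00

20.00


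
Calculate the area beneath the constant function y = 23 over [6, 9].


The area under a constant function y = 23 is a rectangle.
Width = 9 - 6 = 3
Height = 23
Area = width * height
= 3 * 23
= 69

69


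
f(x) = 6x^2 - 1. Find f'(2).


Differentiate term by term using power and sum rules:
f(x) = 6x^2 - 1
f'(x) = 12x
Substitute x = 2:
f'(2) = 12 * 2 + 0
= 24 + 0
= 24

24


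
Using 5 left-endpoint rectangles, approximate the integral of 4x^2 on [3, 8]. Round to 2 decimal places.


Left Riemann sum uses left endpoints of each subinterval.
Interval: [3, 8], n = 5
dx = (8 - 3) / 5 = 1
Left endpoints: [3, 4, 5, 6, 7]
f values: [36, 64, 100, 144, 196]
Sum = dx * (sum of f values)
= 1 * 540
= 540 = 540.00

540.00


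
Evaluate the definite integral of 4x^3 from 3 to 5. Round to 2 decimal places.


Find the antiderivative of 4x^3:
F(x) = 4/4 * x^4
Apply the Fundamental Theorem of Calculus:
F(5) - F(3)
= 4/4 * 5^4 - 4/4 * 3^4
= 4/4 * (625 - 81)
= 4/4 * 544
= 544 = 544.00

544.00
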